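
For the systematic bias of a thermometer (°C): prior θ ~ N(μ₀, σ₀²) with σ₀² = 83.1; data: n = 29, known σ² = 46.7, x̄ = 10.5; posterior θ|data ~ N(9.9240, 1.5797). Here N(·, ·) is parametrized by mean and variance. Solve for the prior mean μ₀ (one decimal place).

μ₀ = -19.8

With known observation variance, the Normal–Normal posterior has precision τ_n = τ₀ + n/σ² and mean μ_n = (τ₀μ₀ + (n/σ²)x̄)/τ_n.
Here τ₀ = 1/83.1 = 0.012034 and τ_data = 29/46.7 = 0.620985, so τ_n = 0.633019.
Rearranging for μ₀: μ₀ = (μ_n·τ_n − τ_data·x̄)/τ₀ = (9.9240·0.633019 − 0.620985·10.5) / 0.012034 = -0.238262/0.012034 ≈ -19.8.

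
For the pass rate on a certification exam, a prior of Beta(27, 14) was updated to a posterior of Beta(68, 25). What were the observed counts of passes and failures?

A Beta(a, b) prior with s successes and f failures in binomial data gives a Beta(a+s, b+f) posterior.
Match parameters: s=68−27=41, f=25−14=11.

41 passes and 11 failures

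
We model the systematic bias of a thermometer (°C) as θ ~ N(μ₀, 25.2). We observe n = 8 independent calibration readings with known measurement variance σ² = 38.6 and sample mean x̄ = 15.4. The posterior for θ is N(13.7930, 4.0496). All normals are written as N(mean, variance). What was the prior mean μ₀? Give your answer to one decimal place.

μ₀ = 5.4

The posterior mean is a precision-weighted average: μ_n = (τ₀μ₀ + τ_data·x̄)/(τ₀+τ_data), with τ₀=1/σ₀² and τ_data=n/σ².
Here τ₀ = 1/25.2 = 0.039683 and τ_data = 8/38.6 = 0.207254, so τ_n = 0.246937.
Rearranging for μ₀: μ₀ = (μ_n·τ_n − τ_data·x̄)/τ₀ = (13.7930·0.246937 − 0.207254·15.4) / 0.039683 = 0.214290/0.039683 ≈ 5.4.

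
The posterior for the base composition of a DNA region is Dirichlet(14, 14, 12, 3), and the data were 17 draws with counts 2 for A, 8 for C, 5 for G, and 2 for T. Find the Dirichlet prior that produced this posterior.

Dirichlet(12, 6, 7, 1)

For a Dirichlet(α) prior with multinomial counts c, the posterior is Dirichlet(α + c) componentwise.
Subtract each count from the matching posterior parameter: 14−2=12, 14−8=6, 12−5=7, 3−2=1.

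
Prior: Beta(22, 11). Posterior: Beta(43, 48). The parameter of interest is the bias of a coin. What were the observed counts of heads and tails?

21 heads and 37 tails

A Beta(a, b) prior with s successes and f failures in binomial data gives a Beta(a+s, b+f) posterior.
So s = 43 − 22 = 21 and f = 48 − 11 = 37.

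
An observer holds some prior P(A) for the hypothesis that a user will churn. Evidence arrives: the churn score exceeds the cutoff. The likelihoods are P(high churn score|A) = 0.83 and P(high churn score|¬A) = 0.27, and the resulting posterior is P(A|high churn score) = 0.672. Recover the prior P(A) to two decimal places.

P(A) = 0.40

Bayes' rule in odds form gives O(A|E) = O(A)·[P(E|A)/P(E|¬A)], hence O(A) = O(A|E)/LR.
Posterior odds = 0.672/(1−0.672) = 2.0488. LR = 0.83/0.27 = 3.0741.
Prior odds = 2.0488/3.0741 = 0.6665, so P(A) = 0.6665/(1+0.6665) ≈ 0.40.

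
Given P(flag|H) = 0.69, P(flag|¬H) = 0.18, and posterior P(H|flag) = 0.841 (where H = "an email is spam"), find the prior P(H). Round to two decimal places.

P(H) = 0.58

Bayes' rule in odds form gives O(H|E) = O(H)·[P(E|H)/P(E|¬H)], hence O(H) = O(H|E)/LR.
Posterior odds = 0.841/(1−0.841) = 5.2893. LR = 0.69/0.18 = 3.8333.
Prior odds = 5.2893/3.8333 = 1.3798, so P(H) = 1.3798/(1+1.3798) ≈ 0.58.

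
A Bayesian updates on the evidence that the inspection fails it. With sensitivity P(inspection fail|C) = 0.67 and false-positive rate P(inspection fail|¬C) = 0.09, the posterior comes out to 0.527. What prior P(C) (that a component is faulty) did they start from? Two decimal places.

In odds form, posterior odds = prior odds × likelihood ratio, so prior odds = posterior odds ÷ LR.
Posterior odds = 0.527/(1−0.527) = 1.1142. LR = 0.67/0.09 = 7.4444.
Prior odds = 1.1142/7.4444 = 0.1497, so P(C) = 0.1497/(1+0.1497) ≈ 0.13.

P(C) = 0.13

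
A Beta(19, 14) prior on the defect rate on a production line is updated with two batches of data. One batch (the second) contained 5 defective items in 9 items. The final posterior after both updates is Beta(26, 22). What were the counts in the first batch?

Sequential conjugate updates are equivalent to a single update on the pooled data, so total successes = posterior α − prior α and total failures = posterior β − prior β.
Total across both batches: 26−19=7 defective items, 22−14=8 good items.
Subtract the second batch: 7−5=2 defective items and 8−4=4 good items.

2 defective items and 4 good items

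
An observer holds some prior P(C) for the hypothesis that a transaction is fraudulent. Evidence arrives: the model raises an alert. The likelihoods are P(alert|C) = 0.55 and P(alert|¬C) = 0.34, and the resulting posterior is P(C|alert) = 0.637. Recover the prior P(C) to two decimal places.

Bayes' rule in odds form gives O(C|E) = O(C)·[P(E|C)/P(E|¬C)], hence O(C) = O(C|E)/LR.
Posterior odds = 0.637/(1−0.637) = 1.7548. LR = 0.55/0.34 = 1.6176.
Prior odds = 1.7548/1.6176 = 1.0848, so P(C) = 1.0848/(1+1.0848) ≈ 0.52.

P(C) = 0.52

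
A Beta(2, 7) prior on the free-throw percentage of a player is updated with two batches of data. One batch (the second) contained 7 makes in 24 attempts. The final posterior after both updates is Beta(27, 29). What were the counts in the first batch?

18 makes and 5 misses

Sequential conjugate updates are equivalent to a single update on the pooled data, so total successes = posterior α − prior α and total failures = posterior β − prior β.
Total across both batches: 27−2=25 makes, 29−7=22 misses.
Subtract the second batch: 25−7=18 makes and 22−17=5 misses.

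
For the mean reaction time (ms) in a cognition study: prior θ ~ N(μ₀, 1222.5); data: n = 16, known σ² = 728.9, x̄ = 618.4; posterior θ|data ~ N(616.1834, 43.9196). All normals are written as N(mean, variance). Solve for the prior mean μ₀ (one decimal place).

μ₀ = 556.7

The posterior mean is a precision-weighted average: μ_n = (τ₀μ₀ + τ_data·x̄)/(τ₀+τ_data), with τ₀=1/σ₀² and τ_data=n/σ².
Here τ₀ = 1/1222.5 = 0.000818 and τ_data = 16/728.9 = 0.021951, so τ_n = 0.022769.
Rearranging for μ₀: μ₀ = (μ_n·τ_n − τ_data·x̄)/τ₀ = (616.1834·0.022769 − 0.021951·618.4) / 0.000818 = 0.455381/0.000818 ≈ 556.7.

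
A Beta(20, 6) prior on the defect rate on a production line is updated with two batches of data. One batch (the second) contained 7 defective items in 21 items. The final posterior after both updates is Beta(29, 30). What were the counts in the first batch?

Because Beta–binomial updating is additive in the counts, the combined data contributed (α_post−α_prior, β_post−β_prior) successes and failures.
Total across both batches: 29−20=9 defective items, 30−6=24 good items.
Subtract the second batch: 9−7=2 defective items and 24−14=10 good items.

2 defective items and 10 good items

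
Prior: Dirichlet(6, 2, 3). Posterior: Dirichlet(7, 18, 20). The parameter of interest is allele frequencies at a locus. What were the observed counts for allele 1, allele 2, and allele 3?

counts (1, 16, 17)

For a Dirichlet(α) prior with multinomial counts c, the posterior is Dirichlet(α + c) componentwise.
Counts are posterior − prior componentwise: 7−6=1, 18−2=16, 20−3=17.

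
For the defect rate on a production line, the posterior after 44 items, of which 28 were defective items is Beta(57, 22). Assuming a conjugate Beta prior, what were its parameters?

Beta(29, 6)

A Beta(a, b) prior with s successes and f failures in binomial data gives a Beta(a+s, b+f) posterior.
So a = 57 − 28 = 29 and b = 22 − 16 = 6.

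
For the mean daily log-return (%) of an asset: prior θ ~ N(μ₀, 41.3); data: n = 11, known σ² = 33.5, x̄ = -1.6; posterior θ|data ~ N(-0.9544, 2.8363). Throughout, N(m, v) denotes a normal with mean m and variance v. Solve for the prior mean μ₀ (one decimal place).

With known observation variance, the Normal–Normal posterior has precision τ_n = τ₀ + n/σ² and mean μ_n = (τ₀μ₀ + (n/σ²)x̄)/τ_n.
Here τ₀ = 1/41.3 = 0.024213 and τ_data = 11/33.5 = 0.328358, so τ_n = 0.352571.
Rearranging for μ₀: μ₀ = (μ_n·τ_n − τ_data·x̄)/τ₀ = (-0.9544·0.352571 − 0.328358·-1.6) / 0.024213 = 0.188879/0.024213 ≈ 7.8.

μ₀ = 7.8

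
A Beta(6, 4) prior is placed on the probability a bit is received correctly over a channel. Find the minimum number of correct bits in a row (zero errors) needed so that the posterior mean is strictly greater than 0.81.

After k correct bits and 0 errors the posterior is Beta(6+k, 4), with mean (6+k)/(6+4+k).
Set (6+k)/(10+k) > 0.81 and solve: k > (0.81·10 − 6)/(1 − 0.81) = 11.053.
The smallest integer exceeding 11.053 is 12.

k = 12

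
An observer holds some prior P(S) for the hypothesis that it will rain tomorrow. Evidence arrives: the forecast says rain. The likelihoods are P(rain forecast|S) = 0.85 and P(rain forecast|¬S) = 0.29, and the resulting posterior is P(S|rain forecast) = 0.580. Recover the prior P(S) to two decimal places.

P(S) = 0.32

In odds form, posterior odds = prior odds × likelihood ratio, so prior odds = posterior odds ÷ LR.
Posterior odds = 0.580/(1−0.580) = 1.3810. LR = 0.85/0.29 = 2.9310.
Prior odds = 1.3810/2.9310 = 0.4712, so P(S) = 0.4712/(1+0.4712) ≈ 0.32.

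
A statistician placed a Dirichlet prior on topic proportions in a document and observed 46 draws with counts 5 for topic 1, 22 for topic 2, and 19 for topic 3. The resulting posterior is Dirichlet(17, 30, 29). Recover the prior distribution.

Dirichlet(12, 8, 10)

For a Dirichlet(α) prior with multinomial counts c, the posterior is Dirichlet(α + c) componentwise.
Subtract each count from the matching posterior parameter: 17−5=12, 30−22=8, 29−19=10.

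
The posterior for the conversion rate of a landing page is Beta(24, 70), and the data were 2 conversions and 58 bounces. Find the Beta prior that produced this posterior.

Under Beta–binomial conjugacy the posterior parameters are (α+s, β+f).
So α = 24 − 2 = 22 and β = 70 − 58 = 12.

Beta(22, 12)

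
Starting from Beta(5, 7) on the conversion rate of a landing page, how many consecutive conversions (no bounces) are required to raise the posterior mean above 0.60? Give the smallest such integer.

After k conversions and 0 bounces the posterior is Beta(5+k, 7), with mean (5+k)/(5+7+k).
Set (5+k)/(12+k) > 0.60 and solve: k > (0.60·12 − 5)/(1 − 0.60) = 5.500.
The smallest integer exceeding 5.500 is 6.

k = 6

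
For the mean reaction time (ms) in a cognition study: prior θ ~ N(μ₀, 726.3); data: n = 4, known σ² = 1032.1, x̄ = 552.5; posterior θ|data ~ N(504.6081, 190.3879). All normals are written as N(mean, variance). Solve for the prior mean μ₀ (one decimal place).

With known observation variance, the Normal–Normal posterior has precision τ_n = τ₀ + n/σ² and mean μ_n = (τ₀μ₀ + (n/σ²)x̄)/τ_n.
Here τ₀ = 1/726.3 = 0.001377 and τ_data = 4/1032.1 = 0.003876, so τ_n = 0.005253.
Rearranging for μ₀: μ₀ = (μ_n·τ_n − τ_data·x̄)/τ₀ = (504.6081·0.005253 − 0.003876·552.5) / 0.001377 = 0.509216/0.001377 ≈ 369.8.

μ₀ = 369.8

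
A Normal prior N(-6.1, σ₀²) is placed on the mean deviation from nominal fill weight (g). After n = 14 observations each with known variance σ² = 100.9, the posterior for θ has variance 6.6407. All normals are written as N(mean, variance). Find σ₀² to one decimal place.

σ₀² = 84.5

Posterior precision equals prior precision plus data precision: 1/σ_n² = 1/σ₀² + n/σ².
So 1/σ₀² = 1/6.6407 − 14/100.9 = 0.150587 − 0.138751 = 0.011836.
Hence σ₀² = 1/0.011836 ≈ 84.5.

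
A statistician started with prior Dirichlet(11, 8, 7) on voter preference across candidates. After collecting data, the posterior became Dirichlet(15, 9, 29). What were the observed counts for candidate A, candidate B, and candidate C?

For a Dirichlet(α) prior with multinomial counts c, the posterior is Dirichlet(α + c) componentwise.
Counts are posterior − prior componentwise: 15−11=4, 9−8=1, 29−7=22.

counts (4, 1, 22)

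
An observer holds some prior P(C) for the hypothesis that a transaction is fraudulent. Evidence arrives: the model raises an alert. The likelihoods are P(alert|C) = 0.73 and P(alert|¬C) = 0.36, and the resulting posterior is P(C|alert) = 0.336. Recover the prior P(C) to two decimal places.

P(C) = 0.20

In odds form, posterior odds = prior odds × likelihood ratio, so prior odds = posterior odds ÷ LR.
Posterior odds = 0.336/(1−0.336) = 0.5060. LR = 0.73/0.36 = 2.0278.
Prior odds = 0.5060/2.0278 = 0.2495, so P(C) = 0.2495/(1+0.2495) ≈ 0.20.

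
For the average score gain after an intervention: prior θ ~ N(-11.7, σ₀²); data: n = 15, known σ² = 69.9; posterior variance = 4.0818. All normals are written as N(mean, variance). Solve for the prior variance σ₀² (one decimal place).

σ₀² = 32.9

Posterior precision equals prior precision plus data precision: 1/σ_n² = 1/σ₀² + n/σ².
So 1/σ₀² = 1/4.0818 − 15/69.9 = 0.244990 − 0.214592 = 0.030398.
Hence σ₀² = 1/0.030398 ≈ 32.9.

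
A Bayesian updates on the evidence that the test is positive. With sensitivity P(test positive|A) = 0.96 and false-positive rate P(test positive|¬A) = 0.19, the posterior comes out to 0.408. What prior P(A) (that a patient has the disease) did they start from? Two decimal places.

Bayes' rule in odds form gives O(A|E) = O(A)·[P(E|A)/P(E|¬A)], hence O(A) = O(A|E)/LR.
Posterior odds = 0.408/(1−0.408) = 0.6892. LR = 0.96/0.19 = 5.0526.
Prior odds = 0.6892/5.0526 = 0.1364, so P(A) = 0.1364/(1+0.1364) ≈ 0.12.

P(A) = 0.12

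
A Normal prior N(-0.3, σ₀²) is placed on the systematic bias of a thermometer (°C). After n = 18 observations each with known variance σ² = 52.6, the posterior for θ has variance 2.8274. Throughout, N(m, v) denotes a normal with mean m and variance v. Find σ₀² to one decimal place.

For the Normal–Normal model with known σ², precisions add: τ_n = τ₀ + n/σ².
So 1/σ₀² = 1/2.8274 − 18/52.6 = 0.353682 − 0.342205 = 0.011477.
Hence σ₀² = 1/0.011477 ≈ 87.1.

σ₀² = 87.1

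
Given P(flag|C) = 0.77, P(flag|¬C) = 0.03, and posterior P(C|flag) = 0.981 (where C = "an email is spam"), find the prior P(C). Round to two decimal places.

In odds form, posterior odds = prior odds × likelihood ratio, so prior odds = posterior odds ÷ LR.
Posterior odds = 0.981/(1−0.981) = 51.6316. LR = 0.77/0.03 = 25.6667.
Prior odds = 51.6316/25.6667 = 2.0116, so P(C) = 2.0116/(1+2.0116) ≈ 0.67.

P(C) = 0.67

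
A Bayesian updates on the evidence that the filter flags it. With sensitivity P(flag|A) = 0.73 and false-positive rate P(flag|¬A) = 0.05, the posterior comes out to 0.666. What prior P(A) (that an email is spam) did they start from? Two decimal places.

P(A) = 0.12

Bayes' rule in odds form gives O(A|E) = O(A)·[P(E|A)/P(E|¬A)], hence O(A) = O(A|E)/LR.
Posterior odds = 0.666/(1−0.666) = 1.9940. LR = 0.73/0.05 = 14.6000.
Prior odds = 1.9940/14.6000 = 0.1366, so P(A) = 0.1366/(1+0.1366) ≈ 0.12.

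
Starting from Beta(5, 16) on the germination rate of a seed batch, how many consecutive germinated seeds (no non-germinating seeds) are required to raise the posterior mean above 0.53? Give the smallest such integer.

After k germinated seeds and 0 non-germinating seeds the posterior is Beta(5+k, 16), with mean (5+k)/(5+16+k).
Set (5+k)/(21+k) > 0.53 and solve: k > (0.53·21 − 5)/(1 − 0.53) = 13.043.
The smallest integer exceeding 13.043 is 14.

k = 14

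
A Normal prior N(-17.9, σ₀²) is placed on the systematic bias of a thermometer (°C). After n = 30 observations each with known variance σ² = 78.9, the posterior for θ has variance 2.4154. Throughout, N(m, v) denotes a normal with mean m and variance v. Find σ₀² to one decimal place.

σ₀² = 29.6

Posterior precision equals prior precision plus data precision: 1/σ_n² = 1/σ₀² + n/σ².
So 1/σ₀² = 1/2.4154 − 30/78.9 = 0.414010 − 0.380228 = 0.033782.
Hence σ₀² = 1/0.033782 ≈ 29.6.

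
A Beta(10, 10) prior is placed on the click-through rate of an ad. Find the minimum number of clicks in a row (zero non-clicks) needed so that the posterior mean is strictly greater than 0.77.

k = 24

After k clicks and 0 non-clicks the posterior is Beta(10+k, 10), with mean (10+k)/(10+10+k).
Set (10+k)/(20+k) > 0.77 and solve: k > (0.77·20 − 10)/(1 − 0.77) = 23.478.
The smallest integer exceeding 23.478 is 24, and checking k=24: (34)/(44) = 0.7727 > 0.77.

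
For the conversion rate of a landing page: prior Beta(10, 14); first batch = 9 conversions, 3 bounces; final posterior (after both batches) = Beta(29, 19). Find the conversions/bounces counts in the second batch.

Because Beta–binomial updating is additive in the counts, the combined data contributed (α_post−α_prior, β_post−β_prior) successes and failures.
Total across both batches: 29−10=19 conversions, 19−14=5 bounces.
Subtract the first batch: 19−9=10 conversions and 5−3=2 bounces.

10 conversions and 2 bounces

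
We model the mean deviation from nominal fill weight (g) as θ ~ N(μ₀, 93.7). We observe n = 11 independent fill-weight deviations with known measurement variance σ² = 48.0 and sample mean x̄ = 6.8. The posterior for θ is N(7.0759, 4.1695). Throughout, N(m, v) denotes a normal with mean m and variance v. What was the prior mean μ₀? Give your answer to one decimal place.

The posterior mean is a precision-weighted average: μ_n = (τ₀μ₀ + τ_data·x̄)/(τ₀+τ_data), with τ₀=1/σ₀² and τ_data=n/σ².
Here τ₀ = 1/93.7 = 0.010672 and τ_data = 11/48.0 = 0.229167, so τ_n = 0.239839.
Rearranging for μ₀: μ₀ = (μ_n·τ_n − τ_data·x̄)/τ₀ = (7.0759·0.239839 − 0.229167·6.8) / 0.010672 = 0.138741/0.010672 ≈ 13.0.

μ₀ = 13.0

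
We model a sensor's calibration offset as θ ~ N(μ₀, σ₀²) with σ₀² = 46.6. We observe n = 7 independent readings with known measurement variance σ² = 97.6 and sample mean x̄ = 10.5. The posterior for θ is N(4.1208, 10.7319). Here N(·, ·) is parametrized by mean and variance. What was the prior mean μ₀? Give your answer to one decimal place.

The posterior mean is a precision-weighted average: μ_n = (τ₀μ₀ + τ_data·x̄)/(τ₀+τ_data), with τ₀=1/σ₀² and τ_data=n/σ².
Here τ₀ = 1/46.6 = 0.021459 and τ_data = 7/97.6 = 0.071721, so τ_n = 0.093180.
Rearranging for μ₀: μ₀ = (μ_n·τ_n − τ_data·x̄)/τ₀ = (4.1208·0.093180 − 0.071721·10.5) / 0.021459 = -0.369094/0.021459 ≈ -17.2.

μ₀ = -17.2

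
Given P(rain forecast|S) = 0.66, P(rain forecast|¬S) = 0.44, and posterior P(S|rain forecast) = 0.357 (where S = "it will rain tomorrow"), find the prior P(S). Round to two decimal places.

Bayes' rule in odds form gives O(S|E) = O(S)·[P(E|S)/P(E|¬S)], hence O(S) = O(S|E)/LR.
Posterior odds = 0.357/(1−0.357) = 0.5552. LR = 0.66/0.44 = 1.5000.
Prior odds = 0.5552/1.5000 = 0.3701, so P(S) = 0.3701/(1+0.3701) ≈ 0.27.

P(S) = 0.27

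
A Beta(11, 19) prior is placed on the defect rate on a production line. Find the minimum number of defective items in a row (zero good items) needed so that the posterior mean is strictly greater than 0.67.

After k defective items and 0 good items the posterior is Beta(11+k, 19), with mean (11+k)/(11+19+k).
Set (11+k)/(30+k) > 0.67 and solve: k > (0.67·30 − 11)/(1 − 0.67) = 27.576.
The smallest integer exceeding 27.576 is 28, and checking k=28: (39)/(58) = 0.6724 > 0.67.

k = 28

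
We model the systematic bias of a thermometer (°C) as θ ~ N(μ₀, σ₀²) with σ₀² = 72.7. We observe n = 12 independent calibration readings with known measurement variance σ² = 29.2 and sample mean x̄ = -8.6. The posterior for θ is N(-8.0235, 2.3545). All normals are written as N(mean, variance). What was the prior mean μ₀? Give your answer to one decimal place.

μ₀ = 9.2

The posterior mean is a precision-weighted average: μ_n = (τ₀μ₀ + τ_data·x̄)/(τ₀+τ_data), with τ₀=1/σ₀² and τ_data=n/σ².
Here τ₀ = 1/72.7 = 0.013755 and τ_data = 12/29.2 = 0.410959, so τ_n = 0.424714.
Rearranging for μ₀: μ₀ = (μ_n·τ_n − τ_data·x̄)/τ₀ = (-8.0235·0.424714 − 0.410959·-8.6) / 0.013755 = 0.126555/0.013755 ≈ 9.2.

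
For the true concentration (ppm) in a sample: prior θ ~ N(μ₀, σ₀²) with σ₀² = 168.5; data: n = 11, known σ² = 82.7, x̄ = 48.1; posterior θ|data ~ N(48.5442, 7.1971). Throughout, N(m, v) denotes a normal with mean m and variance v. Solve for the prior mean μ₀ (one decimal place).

With known observation variance, the Normal–Normal posterior has precision τ_n = τ₀ + n/σ² and mean μ_n = (τ₀μ₀ + (n/σ²)x̄)/τ_n.
Here τ₀ = 1/168.5 = 0.005935 and τ_data = 11/82.7 = 0.133011, so τ_n = 0.138946.
Rearranging for μ₀: μ₀ = (μ_n·τ_n − τ_data·x̄)/τ₀ = (48.5442·0.138946 − 0.133011·48.1) / 0.005935 = 0.347193/0.005935 ≈ 58.5.

μ₀ = 58.5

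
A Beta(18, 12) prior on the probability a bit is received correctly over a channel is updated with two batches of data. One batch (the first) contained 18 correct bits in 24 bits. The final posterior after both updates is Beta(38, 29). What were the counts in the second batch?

Sequential conjugate updates are equivalent to a single update on the pooled data, so total successes = posterior α − prior α and total failures = posterior β − prior β.
Total across both batches: 38−18=20 correct bits, 29−12=17 errors.
Subtract the first batch: 20−18=2 correct bits and 17−6=11 errors.

2 correct bits and 11 errors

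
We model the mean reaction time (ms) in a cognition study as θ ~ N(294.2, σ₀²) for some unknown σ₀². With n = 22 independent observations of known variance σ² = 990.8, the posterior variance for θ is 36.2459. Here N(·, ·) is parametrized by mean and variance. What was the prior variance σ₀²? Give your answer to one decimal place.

For the Normal–Normal model with known σ², precisions add: τ_n = τ₀ + n/σ².
So 1/σ₀² = 1/36.2459 − 22/990.8 = 0.027589 − 0.022204 = 0.005385.
Hence σ₀² = 1/0.005385 ≈ 185.7.

σ₀² = 185.7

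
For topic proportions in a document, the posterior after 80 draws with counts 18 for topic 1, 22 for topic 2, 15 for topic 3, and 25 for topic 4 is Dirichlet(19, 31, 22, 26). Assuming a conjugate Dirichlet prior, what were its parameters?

Dirichlet(1, 9, 7, 1)

For a Dirichlet(α) prior with multinomial counts c, the posterior is Dirichlet(α + c) componentwise.
Subtract each count from the matching posterior parameter: 19−18=1, 31−22=9, 22−15=7, 26−25=1.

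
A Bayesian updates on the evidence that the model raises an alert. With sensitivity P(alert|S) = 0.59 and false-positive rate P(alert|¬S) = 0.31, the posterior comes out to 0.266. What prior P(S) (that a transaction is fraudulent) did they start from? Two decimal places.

In odds form, posterior odds = prior odds × likelihood ratio, so prior odds = posterior odds ÷ LR.
Posterior odds = 0.266/(1−0.266) = 0.3624. LR = 0.59/0.31 = 1.9032.
Prior odds = 0.3624/1.9032 = 0.1904, so P(S) = 0.1904/(1+0.1904) ≈ 0.16.

P(S) = 0.16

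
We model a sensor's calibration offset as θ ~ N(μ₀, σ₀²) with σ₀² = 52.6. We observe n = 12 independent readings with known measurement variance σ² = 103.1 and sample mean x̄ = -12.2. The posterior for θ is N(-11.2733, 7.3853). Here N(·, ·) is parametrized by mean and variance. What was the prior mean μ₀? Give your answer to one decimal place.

The posterior mean is a precision-weighted average: μ_n = (τ₀μ₀ + τ_data·x̄)/(τ₀+τ_data), with τ₀=1/σ₀² and τ_data=n/σ².
Here τ₀ = 1/52.6 = 0.019011 and τ_data = 12/103.1 = 0.116392, so τ_n = 0.135403.
Rearranging for μ₀: μ₀ = (μ_n·τ_n − τ_data·x̄)/τ₀ = (-11.2733·0.135403 − 0.116392·-12.2) / 0.019011 = -0.106456/0.019011 ≈ -5.6.

μ₀ = -5.6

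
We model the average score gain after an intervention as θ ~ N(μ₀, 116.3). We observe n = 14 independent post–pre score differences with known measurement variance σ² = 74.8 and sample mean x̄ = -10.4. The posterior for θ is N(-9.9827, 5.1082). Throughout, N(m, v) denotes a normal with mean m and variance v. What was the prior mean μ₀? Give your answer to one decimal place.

μ₀ = -0.9

With known observation variance, the Normal–Normal posterior has precision τ_n = τ₀ + n/σ² and mean μ_n = (τ₀μ₀ + (n/σ²)x̄)/τ_n.
Here τ₀ = 1/116.3 = 0.008598 and τ_data = 14/74.8 = 0.187166, so τ_n = 0.195764.
Rearranging for μ₀: μ₀ = (μ_n·τ_n − τ_data·x̄)/τ₀ = (-9.9827·0.195764 − 0.187166·-10.4) / 0.008598 = -0.007727/0.008598 ≈ -0.9.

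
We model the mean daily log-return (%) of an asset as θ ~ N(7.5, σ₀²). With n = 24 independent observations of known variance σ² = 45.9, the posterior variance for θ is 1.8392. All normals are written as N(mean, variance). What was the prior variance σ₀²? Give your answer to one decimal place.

For the Normal–Normal model with known σ², precisions add: τ_n = τ₀ + n/σ².
So 1/σ₀² = 1/1.8392 − 24/45.9 = 0.543715 − 0.522876 = 0.020839.
Hence σ₀² = 1/0.020839 ≈ 48.0.

σ₀² = 48.0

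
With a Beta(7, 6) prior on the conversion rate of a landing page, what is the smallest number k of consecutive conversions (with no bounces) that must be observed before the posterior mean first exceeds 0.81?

After k conversions and 0 bounces the posterior is Beta(7+k, 6), with mean (7+k)/(7+6+k).
Set (7+k)/(13+k) > 0.81 and solve: k > (0.81·13 − 7)/(1 − 0.81) = 18.579.
The smallest integer exceeding 18.579 is 19, and checking k=19: (26)/(32) = 0.8125 > 0.81.

k = 19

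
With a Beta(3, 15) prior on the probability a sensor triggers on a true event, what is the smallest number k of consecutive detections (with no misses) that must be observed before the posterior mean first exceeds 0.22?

After k detections and 0 misses the posterior is Beta(3+k, 15), with mean (3+k)/(3+15+k).
Set (3+k)/(18+k) > 0.22 and solve: k > (0.22·18 − 3)/(1 − 0.22) = 1.231.
The smallest integer exceeding 1.231 is 2.

k = 2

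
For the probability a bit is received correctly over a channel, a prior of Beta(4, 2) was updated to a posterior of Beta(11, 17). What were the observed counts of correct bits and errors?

Under Beta–binomial conjugacy the posterior parameters are (α+s, β+f).
So s = 11 − 4 = 7 and f = 17 − 2 = 15.

7 correct bits and 15 errors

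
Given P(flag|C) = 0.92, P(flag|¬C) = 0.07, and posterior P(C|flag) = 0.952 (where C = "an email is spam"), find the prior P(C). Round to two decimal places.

Bayes' rule in odds form gives O(C|E) = O(C)·[P(E|C)/P(E|¬C)], hence O(C) = O(C|E)/LR.
Posterior odds = 0.952/(1−0.952) = 19.8333. LR = 0.92/0.07 = 13.1429.
Prior odds = 19.8333/13.1429 = 1.5091, so P(C) = 1.5091/(1+1.5091) ≈ 0.60.

P(C) = 0.60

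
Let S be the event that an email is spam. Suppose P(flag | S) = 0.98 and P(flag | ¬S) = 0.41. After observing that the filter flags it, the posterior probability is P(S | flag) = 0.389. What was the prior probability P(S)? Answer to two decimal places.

P(S) = 0.21

Bayes' rule in odds form gives O(S|E) = O(S)·[P(E|S)/P(E|¬S)], hence O(S) = O(S|E)/LR.
Posterior odds = 0.389/(1−0.389) = 0.6367. LR = 0.98/0.41 = 2.3902.
Prior odds = 0.6367/2.3902 = 0.2664, so P(S) = 0.2664/(1+0.2664) ≈ 0.21.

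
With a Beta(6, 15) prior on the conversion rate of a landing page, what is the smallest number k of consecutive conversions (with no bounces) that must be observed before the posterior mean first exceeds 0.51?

k = 10

After k conversions and 0 bounces the posterior is Beta(6+k, 15), with mean (6+k)/(6+15+k).
Set (6+k)/(21+k) > 0.51 and solve: k > (0.51·21 − 6)/(1 − 0.51) = 9.612.
The smallest integer exceeding 9.612 is 10, and checking k=10: (16)/(31) = 0.5161 > 0.51.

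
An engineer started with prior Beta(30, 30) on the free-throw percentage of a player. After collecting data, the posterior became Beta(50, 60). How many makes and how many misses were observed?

20 makes and 30 misses

Under Beta–binomial conjugacy the posterior parameters are (a+s, b+f).
Match parameters: s=50−30=20, f=60−30=30.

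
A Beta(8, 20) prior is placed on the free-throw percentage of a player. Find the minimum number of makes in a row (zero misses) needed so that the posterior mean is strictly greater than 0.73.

k = 47

After k makes and 0 misses the posterior is Beta(8+k, 20), with mean (8+k)/(8+20+k).
Set (8+k)/(28+k) > 0.73 and solve: k > (0.73·28 − 8)/(1 − 0.73) = 46.074.
The smallest integer exceeding 46.074 is 47, and checking k=47: (55)/(75) = 0.7333 > 0.73.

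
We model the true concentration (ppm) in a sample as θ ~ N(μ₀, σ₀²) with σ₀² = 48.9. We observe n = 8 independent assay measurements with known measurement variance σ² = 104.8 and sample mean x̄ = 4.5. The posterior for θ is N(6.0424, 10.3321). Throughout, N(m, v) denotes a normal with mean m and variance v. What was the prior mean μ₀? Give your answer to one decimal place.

μ₀ = 11.8

With known observation variance, the Normal–Normal posterior has precision τ_n = τ₀ + n/σ² and mean μ_n = (τ₀μ₀ + (n/σ²)x̄)/τ_n.
Here τ₀ = 1/48.9 = 0.020450 and τ_data = 8/104.8 = 0.076336, so τ_n = 0.096786.
Rearranging for μ₀: μ₀ = (μ_n·τ_n − τ_data·x̄)/τ₀ = (6.0424·0.096786 − 0.076336·4.5) / 0.020450 = 0.241308/0.020450 ≈ 11.8.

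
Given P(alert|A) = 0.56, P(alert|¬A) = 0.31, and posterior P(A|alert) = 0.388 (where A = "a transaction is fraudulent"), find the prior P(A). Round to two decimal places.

P(A) = 0.26

Bayes' rule in odds form gives O(A|E) = O(A)·[P(E|A)/P(E|¬A)], hence O(A) = O(A|E)/LR.
Posterior odds = 0.388/(1−0.388) = 0.6340. LR = 0.56/0.31 = 1.8065.
Prior odds = 0.6340/1.8065 = 0.3510, so P(A) = 0.3510/(1+0.3510) ≈ 0.26.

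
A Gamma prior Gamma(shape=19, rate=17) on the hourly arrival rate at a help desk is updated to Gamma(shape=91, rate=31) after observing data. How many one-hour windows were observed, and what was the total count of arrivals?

n = 14 one-hour windows with total 72 arrivals

A Gamma(α, β) prior (rate parametrization) on a Poisson rate with n observations summing to S gives posterior Gamma(α+S, β+n).
Matching: Σxᵢ = 91 − 19 = 72 and n = 31 − 17 = 14.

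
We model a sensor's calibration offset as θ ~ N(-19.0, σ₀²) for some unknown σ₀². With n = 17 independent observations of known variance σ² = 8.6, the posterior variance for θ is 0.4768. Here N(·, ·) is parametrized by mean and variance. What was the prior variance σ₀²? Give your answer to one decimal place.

σ₀² = 8.3

For the Normal–Normal model with known σ², precisions add: τ_n = τ₀ + n/σ².
So 1/σ₀² = 1/0.4768 − 17/8.6 = 2.097315 − 1.976744 = 0.120571.
Hence σ₀² = 1/0.120571 ≈ 8.3.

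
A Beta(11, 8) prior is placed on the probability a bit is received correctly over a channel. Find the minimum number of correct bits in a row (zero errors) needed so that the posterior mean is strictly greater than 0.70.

k = 8

After k correct bits and 0 errors the posterior is Beta(11+k, 8), with mean (11+k)/(11+8+k).
Set (11+k)/(19+k) > 0.70 and solve: k > (0.70·19 − 11)/(1 − 0.70) = 7.667.
The smallest integer exceeding 7.667 is 8.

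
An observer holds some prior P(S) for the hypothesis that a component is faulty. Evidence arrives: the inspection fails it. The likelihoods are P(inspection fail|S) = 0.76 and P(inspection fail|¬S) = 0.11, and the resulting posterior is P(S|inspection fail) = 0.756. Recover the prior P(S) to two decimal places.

Bayes' rule in odds form gives O(S|E) = O(S)·[P(E|S)/P(E|¬S)], hence O(S) = O(S|E)/LR.
Posterior odds = 0.756/(1−0.756) = 3.0984. LR = 0.76/0.11 = 6.9091.
Prior odds = 3.0984/6.9091 = 0.4485, so P(S) = 0.4485/(1+0.4485) ≈ 0.31.

P(S) = 0.31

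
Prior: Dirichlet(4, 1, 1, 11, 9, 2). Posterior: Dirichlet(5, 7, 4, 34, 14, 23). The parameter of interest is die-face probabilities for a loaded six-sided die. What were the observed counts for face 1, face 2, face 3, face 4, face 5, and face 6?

For a Dirichlet(α) prior with multinomial counts c, the posterior is Dirichlet(α + c) componentwise.
Counts are posterior − prior componentwise: 5−4=1, 7−1=6, 4−1=3, 34−11=23, 14−9=5, 23−2=21.

counts (1, 6, 3, 23, 5, 21)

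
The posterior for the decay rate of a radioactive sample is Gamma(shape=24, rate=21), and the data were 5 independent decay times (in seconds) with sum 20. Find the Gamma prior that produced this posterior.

Gamma–exponential conjugacy: posterior shape = α + n, posterior rate = β + Σtᵢ.
So α = 24 − 5 = 19 and β = 21 − 20 = 1.

Gamma(shape=19, rate=1)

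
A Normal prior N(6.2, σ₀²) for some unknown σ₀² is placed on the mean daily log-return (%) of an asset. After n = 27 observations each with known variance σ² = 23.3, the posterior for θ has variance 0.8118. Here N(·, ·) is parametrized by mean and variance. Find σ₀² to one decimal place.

σ₀² = 13.7

Posterior precision equals prior precision plus data precision: 1/σ_n² = 1/σ₀² + n/σ².
So 1/σ₀² = 1/0.8118 − 27/23.3 = 1.231831 − 1.158798 = 0.073033.
Hence σ₀² = 1/0.073033 ≈ 13.7.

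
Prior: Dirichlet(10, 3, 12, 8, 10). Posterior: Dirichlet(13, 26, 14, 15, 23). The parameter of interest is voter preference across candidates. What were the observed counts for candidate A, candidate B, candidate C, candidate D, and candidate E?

counts (3, 23, 2, 7, 13)

For a Dirichlet(α) prior with multinomial counts c, the posterior is Dirichlet(α + c) componentwise.
Counts are posterior − prior componentwise: 13−10=3, 26−3=23, 14−12=2, 15−8=7, 23−10=13.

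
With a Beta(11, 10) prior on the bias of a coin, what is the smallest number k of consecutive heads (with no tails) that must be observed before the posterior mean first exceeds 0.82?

k = 35

After k heads and 0 tails the posterior is Beta(11+k, 10), with mean (11+k)/(11+10+k).
Set (11+k)/(21+k) > 0.82 and solve: k > (0.82·21 − 11)/(1 − 0.82) = 34.556.
The smallest integer exceeding 34.556 is 35, and checking k=35: (46)/(56) = 0.8214 > 0.82.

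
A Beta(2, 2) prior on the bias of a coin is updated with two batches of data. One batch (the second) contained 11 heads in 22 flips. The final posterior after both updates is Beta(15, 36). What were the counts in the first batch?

Sequential conjugate updates are equivalent to a single update on the pooled data, so total successes = posterior α − prior α and total failures = posterior β − prior β.
Total across both batches: 15−2=13 heads, 36−2=34 tails.
Subtract the second batch: 13−11=2 heads and 34−11=23 tails.

2 heads and 23 tails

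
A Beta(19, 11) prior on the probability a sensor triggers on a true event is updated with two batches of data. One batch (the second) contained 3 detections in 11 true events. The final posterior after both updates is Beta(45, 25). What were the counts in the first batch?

Sequential conjugate updates are equivalent to a single update on the pooled data, so total successes = posterior α − prior α and total failures = posterior β − prior β.
Total across both batches: 45−19=26 detections, 25−11=14 misses.
Subtract the second batch: 26−3=23 detections and 14−8=6 misses.

23 detections and 6 misses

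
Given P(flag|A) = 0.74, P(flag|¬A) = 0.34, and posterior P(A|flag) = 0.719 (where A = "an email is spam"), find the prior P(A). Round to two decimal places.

P(A) = 0.54

Bayes' rule in odds form gives O(A|E) = O(A)·[P(E|A)/P(E|¬A)], hence O(A) = O(A|E)/LR.
Posterior odds = 0.719/(1−0.719) = 2.5587. LR = 0.74/0.34 = 2.1765.
Prior odds = 2.5587/2.1765 = 1.1756, so P(A) = 1.1756/(1+1.1756) ≈ 0.54.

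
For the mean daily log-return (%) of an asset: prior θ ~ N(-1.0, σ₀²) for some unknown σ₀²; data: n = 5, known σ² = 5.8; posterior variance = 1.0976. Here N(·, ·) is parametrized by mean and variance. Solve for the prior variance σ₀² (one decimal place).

σ₀² = 20.4

Posterior precision equals prior precision plus data precision: 1/σ_n² = 1/σ₀² + n/σ².
So 1/σ₀² = 1/1.0976 − 5/5.8 = 0.911079 − 0.862069 = 0.049010.
Hence σ₀² = 1/0.049010 ≈ 20.4.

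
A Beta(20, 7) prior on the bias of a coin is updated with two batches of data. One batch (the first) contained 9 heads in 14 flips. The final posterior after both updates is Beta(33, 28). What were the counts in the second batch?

Because Beta–binomial updating is additive in the counts, the combined data contributed (α_post−α_prior, β_post−β_prior) successes and failures.
Total across both batches: 33−20=13 heads, 28−7=21 tails.
Subtract the first batch: 13−9=4 heads and 21−5=16 tails.

4 heads and 16 tails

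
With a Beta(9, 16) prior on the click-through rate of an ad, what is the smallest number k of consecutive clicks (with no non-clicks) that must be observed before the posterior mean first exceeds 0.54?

k = 10

After k clicks and 0 non-clicks the posterior is Beta(9+k, 16), with mean (9+k)/(9+16+k).
Set (9+k)/(25+k) > 0.54 and solve: k > (0.54·25 − 9)/(1 − 0.54) = 9.783.
The smallest integer exceeding 9.783 is 10.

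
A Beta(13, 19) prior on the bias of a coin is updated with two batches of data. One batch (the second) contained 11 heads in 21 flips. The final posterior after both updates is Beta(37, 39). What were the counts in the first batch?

13 heads and 10 tails

Sequential conjugate updates are equivalent to a single update on the pooled data, so total successes = posterior α − prior α and total failures = posterior β − prior β.
Total across both batches: 37−13=24 heads, 39−19=20 tails.
Subtract the second batch: 24−11=13 heads and 20−10=10 tails.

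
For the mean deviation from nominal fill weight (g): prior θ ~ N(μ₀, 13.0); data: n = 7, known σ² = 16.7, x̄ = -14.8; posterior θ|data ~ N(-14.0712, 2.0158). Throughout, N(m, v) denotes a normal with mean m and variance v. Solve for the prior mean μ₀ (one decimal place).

The posterior mean is a precision-weighted average: μ_n = (τ₀μ₀ + τ_data·x̄)/(τ₀+τ_data), with τ₀=1/σ₀² and τ_data=n/σ².
Here τ₀ = 1/13.0 = 0.076923 and τ_data = 7/16.7 = 0.419162, so τ_n = 0.496085.
Rearranging for μ₀: μ₀ = (μ_n·τ_n − τ_data·x̄)/τ₀ = (-14.0712·0.496085 − 0.419162·-14.8) / 0.076923 = -0.776914/0.076923 ≈ -10.1.

μ₀ = -10.1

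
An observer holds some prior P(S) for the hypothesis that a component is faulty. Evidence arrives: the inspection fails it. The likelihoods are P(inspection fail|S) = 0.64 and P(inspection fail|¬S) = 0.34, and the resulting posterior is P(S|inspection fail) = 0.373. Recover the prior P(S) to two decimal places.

P(S) = 0.24

In odds form, posterior odds = prior odds × likelihood ratio, so prior odds = posterior odds ÷ LR.
Posterior odds = 0.373/(1−0.373) = 0.5949. LR = 0.64/0.34 = 1.8824.
Prior odds = 0.5949/1.8824 = 0.3160, so P(S) = 0.3160/(1+0.3160) ≈ 0.24.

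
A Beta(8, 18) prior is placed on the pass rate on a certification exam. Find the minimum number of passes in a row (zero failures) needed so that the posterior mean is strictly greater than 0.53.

After k passes and 0 failures the posterior is Beta(8+k, 18), with mean (8+k)/(8+18+k).
Set (8+k)/(26+k) > 0.53 and solve: k > (0.53·26 − 8)/(1 − 0.53) = 12.298.
The smallest integer exceeding 12.298 is 13, and checking k=13: (21)/(39) = 0.5385 > 0.53.

k = 13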